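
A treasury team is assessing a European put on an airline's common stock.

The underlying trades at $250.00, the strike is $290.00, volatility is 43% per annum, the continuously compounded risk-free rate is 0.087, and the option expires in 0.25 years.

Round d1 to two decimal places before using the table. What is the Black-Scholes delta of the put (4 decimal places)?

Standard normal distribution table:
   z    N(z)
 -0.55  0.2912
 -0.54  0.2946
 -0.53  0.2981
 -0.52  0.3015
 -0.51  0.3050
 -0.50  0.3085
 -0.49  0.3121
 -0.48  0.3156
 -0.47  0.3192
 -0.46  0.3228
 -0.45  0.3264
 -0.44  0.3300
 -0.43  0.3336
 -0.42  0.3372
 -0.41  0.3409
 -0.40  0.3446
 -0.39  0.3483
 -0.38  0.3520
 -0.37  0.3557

T = 0.25;  σ√T = 0.2150
ln(S/K) + (r + σ²/2)T = ln(250/290) + (0.087 + 0.43²/2)·0.25 = -0.1484 + 0.0449 = -0.1036
d₁ = -0.1036 / 0.2150 = -0.4817 → -0.48
N(d₁) = N(-0.48) = 0.3156
Δ_put = N(d₁) − 1 = 0.3156 − 1 = -0.6844

-0.6844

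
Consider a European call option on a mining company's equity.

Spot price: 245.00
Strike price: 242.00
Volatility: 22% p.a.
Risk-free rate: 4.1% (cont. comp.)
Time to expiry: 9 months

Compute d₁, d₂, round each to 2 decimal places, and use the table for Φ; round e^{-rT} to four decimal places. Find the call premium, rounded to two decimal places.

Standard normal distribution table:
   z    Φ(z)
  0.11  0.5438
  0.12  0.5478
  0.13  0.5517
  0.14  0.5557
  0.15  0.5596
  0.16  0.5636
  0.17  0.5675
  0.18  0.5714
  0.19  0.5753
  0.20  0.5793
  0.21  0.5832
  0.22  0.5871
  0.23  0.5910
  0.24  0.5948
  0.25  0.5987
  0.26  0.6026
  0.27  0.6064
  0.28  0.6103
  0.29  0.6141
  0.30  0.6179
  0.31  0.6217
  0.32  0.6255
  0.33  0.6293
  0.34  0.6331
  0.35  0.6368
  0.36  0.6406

T = 0.75;  σ√T = 0.1905
d₁ = [ln(245/242) + (0.041 + 0.22²/2)·0.75] / 0.1905 = [0.0123 + 0.0489] / 0.1905 = 0.3213 ⇒ 0.32
d₂ = d₁ − σ√T = 0.3213 − 0.1905 = 0.1308 ⇒ 0.13
exp(−rT) = exp(−0.041·0.75) = 0.9697
N(d₁) = N(0.32) = 0.6255;  N(d₂) = N(0.13) = 0.5517
C = 245·0.6255 − 242·0.9697·0.5517 = 153.2475 − 129.4660 = 23.7815

23.78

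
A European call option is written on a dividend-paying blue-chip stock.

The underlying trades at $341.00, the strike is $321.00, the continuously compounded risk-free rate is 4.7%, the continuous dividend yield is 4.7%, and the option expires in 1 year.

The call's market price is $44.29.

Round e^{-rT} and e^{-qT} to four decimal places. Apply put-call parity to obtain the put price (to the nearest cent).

exp(−qT) = exp(−0.047·1) = 0.9541;  exp(−rT) = exp(−0.047·1) = 0.9541
Put-call parity: C − P = S·e^(−qT) − K·e^(−rT) = 341·0.9541 − 321·0.9541 = 325.3481 − 306.2661 = 19.0820
P = C − (C − P) = 44.29 − (19.0820) = 25.2080

$25.21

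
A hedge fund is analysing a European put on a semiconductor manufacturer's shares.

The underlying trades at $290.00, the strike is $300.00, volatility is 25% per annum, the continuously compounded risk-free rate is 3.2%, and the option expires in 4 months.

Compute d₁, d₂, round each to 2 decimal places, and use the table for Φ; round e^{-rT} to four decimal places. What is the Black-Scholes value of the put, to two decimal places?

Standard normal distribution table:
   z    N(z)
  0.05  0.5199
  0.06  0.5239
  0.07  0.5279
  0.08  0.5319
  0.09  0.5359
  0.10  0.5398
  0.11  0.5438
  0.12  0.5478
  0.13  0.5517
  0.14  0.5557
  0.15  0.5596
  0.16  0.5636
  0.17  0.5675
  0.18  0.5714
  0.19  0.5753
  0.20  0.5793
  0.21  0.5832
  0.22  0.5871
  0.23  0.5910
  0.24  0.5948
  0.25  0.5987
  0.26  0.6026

$20.01

T = 0.3333;  σ√T = 0.1443
ln(S/K) + (r + σ²/2)T = ln(290/300) + (0.032 + 0.25²/2)·0.3333 = -0.0339 + 0.0211 = -0.0128
d₁ = -0.0128 / 0.1443 = -0.0888 ⇒ -0.09
d₂ = d₁ − σ√T = -0.0888 − 0.1443 = -0.2331 ⇒ -0.23
exp(−rT) = exp(−0.032·0.3333) = 0.9894
P = 300·0.9894·N(0.23) − 290·N(0.09) = 300·0.9894·0.5910 − 290·0.5359 = 175.4206 − 155.4110 = 20.0096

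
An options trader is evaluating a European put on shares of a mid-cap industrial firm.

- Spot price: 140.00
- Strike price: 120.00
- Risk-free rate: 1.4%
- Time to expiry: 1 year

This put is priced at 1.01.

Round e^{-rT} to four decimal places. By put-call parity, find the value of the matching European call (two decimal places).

22.68

exp(−rT) = exp(−0.014·1) = 0.9861
Put-call parity: C − P = S − K·e^(−rT) = 140 − 120·0.9861 = 140 − 118.3320 = 21.6680
C = P + (C − P) = 1.01 + (21.6680) = 22.6780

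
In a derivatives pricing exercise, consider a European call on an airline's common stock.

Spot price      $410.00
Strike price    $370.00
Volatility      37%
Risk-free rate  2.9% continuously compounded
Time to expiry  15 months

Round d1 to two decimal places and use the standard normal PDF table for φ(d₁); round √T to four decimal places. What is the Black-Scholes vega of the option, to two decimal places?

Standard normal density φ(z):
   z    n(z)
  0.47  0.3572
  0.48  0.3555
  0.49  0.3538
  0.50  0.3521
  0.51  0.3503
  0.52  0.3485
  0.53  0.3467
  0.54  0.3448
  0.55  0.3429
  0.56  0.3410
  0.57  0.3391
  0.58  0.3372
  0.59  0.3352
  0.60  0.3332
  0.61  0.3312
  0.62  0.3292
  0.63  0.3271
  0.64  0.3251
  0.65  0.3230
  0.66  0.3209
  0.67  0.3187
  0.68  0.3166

158.05

σ√T = 0.37·√1.25 = 0.4137
d₁ = [ln(410/370) + (0.029 + 0.37²/2)·1.25] / 0.4137 = [0.1027 + 0.1218] / 0.4137 = 0.5426 ≈ 0.54
√T = √1.25 = 1.1180
φ(d₁) = φ(0.54) = 0.3448
vega = S·φ(d₁)·√T = 410·0.3448·1.1180 = 158.0494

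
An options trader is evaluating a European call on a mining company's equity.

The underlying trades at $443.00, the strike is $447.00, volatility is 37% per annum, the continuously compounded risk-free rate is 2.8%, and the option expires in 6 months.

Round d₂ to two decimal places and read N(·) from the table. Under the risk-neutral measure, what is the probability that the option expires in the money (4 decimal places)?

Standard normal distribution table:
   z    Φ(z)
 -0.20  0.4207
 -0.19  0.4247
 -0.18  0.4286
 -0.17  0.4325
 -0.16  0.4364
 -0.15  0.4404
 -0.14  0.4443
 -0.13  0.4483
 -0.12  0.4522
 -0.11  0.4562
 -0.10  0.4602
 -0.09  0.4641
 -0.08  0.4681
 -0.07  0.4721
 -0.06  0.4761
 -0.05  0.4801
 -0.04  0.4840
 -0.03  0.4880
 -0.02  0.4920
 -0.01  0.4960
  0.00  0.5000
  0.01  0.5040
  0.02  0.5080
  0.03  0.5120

σ√T = 0.37·√0.5 = 0.2616
d₁ = [ln(443/447) + (0.028 + 0.37²/2)·0.5] / 0.2616 = [-0.0090 + 0.0482] / 0.2616 = 0.1500 → 0.15
d₂ = d₁ − σ√T = 0.1500 − 0.2616 = -0.1117 → -0.11
Pr(exercise) under Q = N(d₂) = 0.4562

0.4562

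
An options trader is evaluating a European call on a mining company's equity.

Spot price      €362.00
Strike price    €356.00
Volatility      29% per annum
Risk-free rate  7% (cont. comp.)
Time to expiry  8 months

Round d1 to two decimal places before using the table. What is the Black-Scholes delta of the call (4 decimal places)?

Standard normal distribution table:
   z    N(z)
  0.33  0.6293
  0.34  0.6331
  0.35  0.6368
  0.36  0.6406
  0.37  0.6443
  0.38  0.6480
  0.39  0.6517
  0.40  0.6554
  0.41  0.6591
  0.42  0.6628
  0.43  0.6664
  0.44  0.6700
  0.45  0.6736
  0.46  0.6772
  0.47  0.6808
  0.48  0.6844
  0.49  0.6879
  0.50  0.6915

0.6517

σ√T = 0.29 × 0.8165 = 0.2368
d₁ = [ln(362/356) + (0.07 + 0.29²/2)·0.6667] / 0.2368 = [0.0167 + 0.0747] / 0.2368 = 0.3861 which rounds to 0.39
N(d₁) = N(0.39) = 0.6517
Δ_call = N(d₁) = 0.6517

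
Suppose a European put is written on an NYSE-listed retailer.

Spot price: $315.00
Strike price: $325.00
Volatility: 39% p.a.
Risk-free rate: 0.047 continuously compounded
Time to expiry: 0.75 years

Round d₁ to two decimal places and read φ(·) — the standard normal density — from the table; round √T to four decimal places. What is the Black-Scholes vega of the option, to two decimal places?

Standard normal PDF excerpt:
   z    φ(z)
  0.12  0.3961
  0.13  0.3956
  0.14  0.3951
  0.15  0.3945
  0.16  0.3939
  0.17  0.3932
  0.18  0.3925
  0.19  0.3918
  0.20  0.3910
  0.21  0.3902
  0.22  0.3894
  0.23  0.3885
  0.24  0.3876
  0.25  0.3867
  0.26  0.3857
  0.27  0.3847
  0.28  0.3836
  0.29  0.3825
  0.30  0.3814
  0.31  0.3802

107.07

σ√T = 0.39 × 0.8660 = 0.3377
d₁ = [ln(315/325) + (0.047 + 0.39²/2)·0.75] / 0.3377 = [-0.0313 + 0.0923] / 0.3377 = 0.1807 which rounds to 0.18
√T = √0.75 = 0.8660
φ(d₁) = φ(0.18) = 0.3925
vega = S·φ(d₁)·√T = 315·0.3925·0.8660 = 107.0701
(The call has the same vega.)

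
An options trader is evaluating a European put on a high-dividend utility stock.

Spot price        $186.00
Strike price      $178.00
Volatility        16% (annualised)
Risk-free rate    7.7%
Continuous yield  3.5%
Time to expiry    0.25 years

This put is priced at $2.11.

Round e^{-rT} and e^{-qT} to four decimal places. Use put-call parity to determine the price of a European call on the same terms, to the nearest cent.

$11.89

e^(−qT) = e^(−0.035·0.25) = 0.9913;  e^(−rT) = e^(−0.077·0.25) = 0.9809
Put-call parity: C − P = S·e^(−qT) − K·e^(−rT) = 186·0.9913 − 178·0.9809 = 184.3818 − 174.6002 = 9.7816
C = P + (C − P) = 2.11 + (9.7816) = 11.8916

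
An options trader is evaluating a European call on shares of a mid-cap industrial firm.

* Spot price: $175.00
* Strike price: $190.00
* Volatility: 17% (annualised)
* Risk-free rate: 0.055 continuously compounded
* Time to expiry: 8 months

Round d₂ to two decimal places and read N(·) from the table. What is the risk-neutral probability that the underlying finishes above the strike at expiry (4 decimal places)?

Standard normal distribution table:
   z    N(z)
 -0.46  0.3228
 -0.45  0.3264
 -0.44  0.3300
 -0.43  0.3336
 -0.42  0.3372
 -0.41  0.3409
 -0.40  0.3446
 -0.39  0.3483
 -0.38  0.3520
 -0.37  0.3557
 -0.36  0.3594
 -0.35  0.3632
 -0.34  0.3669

σ√T = 0.17·√0.6667 = 0.1388
d₁ = [ln(175/190) + (0.055 + ½·0.17²)·0.6667] / (σ√T) = (-0.0822 + 0.0463) / 0.1388 = -0.2589 ⇒ -0.26
d₂ = -0.2589 − 0.1388 = -0.3977 ⇒ -0.40
Risk-neutral Pr[S_T > K] = N(d₂) = N(-0.40) = 0.3446

0.3446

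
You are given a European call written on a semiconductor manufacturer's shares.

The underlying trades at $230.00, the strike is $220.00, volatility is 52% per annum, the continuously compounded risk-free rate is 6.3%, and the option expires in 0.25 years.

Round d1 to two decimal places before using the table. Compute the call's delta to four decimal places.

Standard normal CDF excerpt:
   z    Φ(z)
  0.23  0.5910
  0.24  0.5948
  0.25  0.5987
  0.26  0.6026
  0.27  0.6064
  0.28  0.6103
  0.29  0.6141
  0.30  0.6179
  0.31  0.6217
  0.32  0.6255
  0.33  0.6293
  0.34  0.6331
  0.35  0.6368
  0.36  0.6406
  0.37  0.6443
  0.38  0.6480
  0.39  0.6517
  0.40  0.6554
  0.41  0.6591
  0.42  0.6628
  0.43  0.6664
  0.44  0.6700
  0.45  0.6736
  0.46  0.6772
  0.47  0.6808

0.6406

T = 0.25;  σ√T = 0.2600
d₁ = [ln(230/220) + (0.063 + 0.52²/2)·0.25] / 0.2600 = [0.0445 + 0.0496] / 0.2600 = 0.3615 which rounds to 0.36
N(d₁) = N(0.36) = 0.6406
Δ_call = N(d₁) = 0.6406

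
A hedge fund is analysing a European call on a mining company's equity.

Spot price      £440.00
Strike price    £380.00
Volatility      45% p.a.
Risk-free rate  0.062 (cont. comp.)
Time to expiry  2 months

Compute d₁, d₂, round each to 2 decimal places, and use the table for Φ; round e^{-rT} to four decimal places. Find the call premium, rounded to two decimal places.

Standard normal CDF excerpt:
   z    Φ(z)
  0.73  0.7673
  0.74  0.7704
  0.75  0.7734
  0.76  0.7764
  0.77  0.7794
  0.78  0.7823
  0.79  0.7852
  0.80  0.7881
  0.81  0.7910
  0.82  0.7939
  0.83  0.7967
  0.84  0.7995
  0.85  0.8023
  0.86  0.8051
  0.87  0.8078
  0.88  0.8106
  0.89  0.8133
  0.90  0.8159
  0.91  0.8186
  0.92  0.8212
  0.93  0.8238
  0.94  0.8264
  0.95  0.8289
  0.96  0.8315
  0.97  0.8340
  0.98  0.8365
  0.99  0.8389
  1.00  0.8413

£72.72

σ√T = 0.45·√0.1667 = 0.1837
d₁ = [ln(440/380) + (0.062 + 0.45²/2)·0.1667] / 0.1837 = [0.1466 + 0.0272] / 0.1837 = 0.9461 ⇒ 0.95
d₂ = d₁ − σ√T = 0.9461 − 0.1837 = 0.7624 ⇒ 0.76
exp(−rT) = exp(−0.062·0.1667) = 0.9897
N(d₁) = N(0.95) = 0.8289;  N(d₂) = N(0.76) = 0.7764
C = 440·0.8289 − 380·0.9897·0.7764 = 364.7160 − 291.9932 = 72.7228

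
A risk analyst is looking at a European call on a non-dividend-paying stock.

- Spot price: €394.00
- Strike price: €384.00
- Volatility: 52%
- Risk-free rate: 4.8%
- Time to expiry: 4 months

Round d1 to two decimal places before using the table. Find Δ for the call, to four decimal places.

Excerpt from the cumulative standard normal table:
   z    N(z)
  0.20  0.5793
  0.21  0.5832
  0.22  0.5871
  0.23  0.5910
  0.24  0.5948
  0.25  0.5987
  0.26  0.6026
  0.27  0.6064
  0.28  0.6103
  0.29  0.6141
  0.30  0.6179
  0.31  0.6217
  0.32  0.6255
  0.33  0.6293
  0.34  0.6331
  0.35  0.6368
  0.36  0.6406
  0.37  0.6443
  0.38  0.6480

T = 0.3333;  σ√T = 0.3002
d₁ = [ln(394/384) + (0.048 + ½·0.52²)·0.3333] / (σ√T) = (0.0257 + 0.0611) / 0.3002 = 0.2890 which rounds to 0.29
N(d₁) = N(0.29) = 0.6141
Δ_call = N(d₁) = 0.6141

0.6141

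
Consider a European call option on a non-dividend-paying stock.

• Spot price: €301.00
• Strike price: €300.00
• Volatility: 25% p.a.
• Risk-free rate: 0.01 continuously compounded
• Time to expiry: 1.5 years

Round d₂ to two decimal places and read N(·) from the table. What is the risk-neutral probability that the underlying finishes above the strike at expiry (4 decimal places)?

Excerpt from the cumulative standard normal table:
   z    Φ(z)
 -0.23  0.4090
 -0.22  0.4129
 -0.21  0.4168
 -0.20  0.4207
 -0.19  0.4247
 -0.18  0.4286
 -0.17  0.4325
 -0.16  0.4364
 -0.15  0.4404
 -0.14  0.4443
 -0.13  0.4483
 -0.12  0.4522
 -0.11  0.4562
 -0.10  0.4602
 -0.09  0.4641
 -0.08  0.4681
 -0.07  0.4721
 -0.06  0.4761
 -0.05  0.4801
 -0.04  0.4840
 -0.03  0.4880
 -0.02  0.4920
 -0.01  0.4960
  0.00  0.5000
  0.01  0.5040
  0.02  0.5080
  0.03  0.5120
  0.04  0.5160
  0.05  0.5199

0.4641

σ√T = 0.25 × 1.2247 = 0.3062
d₁ = [ln(301/300) + (0.01 + ½·0.25²)·1.5] / (σ√T) = (0.0033 + 0.0619) / 0.3062 = 0.2130 ≈ 0.21
d₂ = 0.2130 − 0.3062 = -0.0932 ≈ -0.09
Risk-neutral Pr[S_T > K] = N(d₂) = N(-0.09) = 0.4641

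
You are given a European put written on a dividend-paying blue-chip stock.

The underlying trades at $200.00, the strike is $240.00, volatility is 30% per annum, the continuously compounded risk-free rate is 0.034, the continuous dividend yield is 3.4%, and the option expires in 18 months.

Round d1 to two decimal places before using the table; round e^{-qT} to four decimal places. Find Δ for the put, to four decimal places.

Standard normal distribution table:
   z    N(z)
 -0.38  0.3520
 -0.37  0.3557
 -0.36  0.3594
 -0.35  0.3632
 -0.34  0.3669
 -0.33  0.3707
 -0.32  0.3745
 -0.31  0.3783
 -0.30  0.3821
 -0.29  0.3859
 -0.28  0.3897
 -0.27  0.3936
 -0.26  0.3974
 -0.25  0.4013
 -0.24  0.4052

-0.5908

σ√T = 0.3 × 1.2247 = 0.3674
d₁ = [ln(200/240) + (0.034 − 0.034 + 0.3²/2)·1.5] / 0.3674 = [-0.1823 + 0.0675] / 0.3674 = -0.3125 which rounds to -0.31
N(d₁) = N(-0.31) = 0.3783
Δ_put = exp(−qT)·(N(d₁) − 1) = 0.9503·(0.3783 − 1) = -0.5908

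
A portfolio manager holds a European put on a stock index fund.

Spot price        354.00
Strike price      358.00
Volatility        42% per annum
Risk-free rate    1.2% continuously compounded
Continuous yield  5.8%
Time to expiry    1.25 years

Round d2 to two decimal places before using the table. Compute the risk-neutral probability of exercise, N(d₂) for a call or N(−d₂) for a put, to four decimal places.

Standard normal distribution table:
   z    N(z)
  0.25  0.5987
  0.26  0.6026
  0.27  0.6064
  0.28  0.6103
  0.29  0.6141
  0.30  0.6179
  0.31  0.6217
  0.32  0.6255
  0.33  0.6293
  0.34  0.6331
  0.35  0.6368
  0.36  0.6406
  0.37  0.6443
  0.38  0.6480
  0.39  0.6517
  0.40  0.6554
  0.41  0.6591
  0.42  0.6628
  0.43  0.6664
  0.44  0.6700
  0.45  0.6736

σ√T = 0.42·√1.25 = 0.4696
d₁ = [ln(354/358) + (0.012 − 0.058 + 0.42²/2)·1.25] / 0.4696 = [-0.0112 + 0.0527] / 0.4696 = 0.0884 which rounds to 0.09
d₂ = d₁ − σ√T = 0.0884 − 0.4696 = -0.3812 which rounds to -0.38
Pr(exercise) under Q = N(−d₂) = N(0.38) = 0.6480

0.6480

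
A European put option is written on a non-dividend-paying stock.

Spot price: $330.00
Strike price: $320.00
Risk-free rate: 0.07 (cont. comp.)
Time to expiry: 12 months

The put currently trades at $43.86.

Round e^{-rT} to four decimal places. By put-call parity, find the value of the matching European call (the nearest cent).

exp(−rT) = exp(−0.07·1) = 0.9324
Put-call parity: C − P = S − K·e^(−rT) = 330 − 320·0.9324 = 330 − 298.3680 = 31.6320
C = P + (C − P) = 43.86 + (31.6320) = 75.4920

$75.49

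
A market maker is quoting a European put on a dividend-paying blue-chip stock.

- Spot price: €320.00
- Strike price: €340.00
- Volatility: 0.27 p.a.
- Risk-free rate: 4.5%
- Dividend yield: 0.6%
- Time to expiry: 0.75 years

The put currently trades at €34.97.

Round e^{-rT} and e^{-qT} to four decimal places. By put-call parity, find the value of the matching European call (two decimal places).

€24.82

e^(−qT) = e^(−0.006·0.75) = 0.9955;  e^(−rT) = e^(−0.045·0.75) = 0.9668
Put-call parity: C − P = S·e^(−qT) − K·e^(−rT) = 320·0.9955 − 340·0.9668 = 318.5600 − 328.7120 = -10.1520
C = P + (C − P) = 34.97 + (-10.1520) = 24.8180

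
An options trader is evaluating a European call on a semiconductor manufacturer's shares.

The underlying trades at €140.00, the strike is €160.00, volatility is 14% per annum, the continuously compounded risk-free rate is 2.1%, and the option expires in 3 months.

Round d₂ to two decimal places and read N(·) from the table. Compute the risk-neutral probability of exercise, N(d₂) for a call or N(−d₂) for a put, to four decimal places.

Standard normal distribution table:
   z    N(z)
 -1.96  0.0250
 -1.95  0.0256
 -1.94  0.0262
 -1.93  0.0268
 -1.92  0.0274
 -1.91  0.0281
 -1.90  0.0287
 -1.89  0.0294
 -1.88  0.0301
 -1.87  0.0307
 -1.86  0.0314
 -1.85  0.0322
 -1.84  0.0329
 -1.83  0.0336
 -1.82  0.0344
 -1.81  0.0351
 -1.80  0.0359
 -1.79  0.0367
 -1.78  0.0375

0.0307

σ√T = 0.14 × 0.5000 = 0.0700
d₁ = [ln(140/160) + (0.021 + ½·0.14²)·0.25] / (σ√T) = (-0.1335 + 0.0077) / 0.0700 = -1.7976 → -1.80
d₂ = -1.7976 − 0.0700 = -1.8676 → -1.87
Risk-neutral Pr[S_T > K] = N(d₂) = N(-1.87) = 0.0307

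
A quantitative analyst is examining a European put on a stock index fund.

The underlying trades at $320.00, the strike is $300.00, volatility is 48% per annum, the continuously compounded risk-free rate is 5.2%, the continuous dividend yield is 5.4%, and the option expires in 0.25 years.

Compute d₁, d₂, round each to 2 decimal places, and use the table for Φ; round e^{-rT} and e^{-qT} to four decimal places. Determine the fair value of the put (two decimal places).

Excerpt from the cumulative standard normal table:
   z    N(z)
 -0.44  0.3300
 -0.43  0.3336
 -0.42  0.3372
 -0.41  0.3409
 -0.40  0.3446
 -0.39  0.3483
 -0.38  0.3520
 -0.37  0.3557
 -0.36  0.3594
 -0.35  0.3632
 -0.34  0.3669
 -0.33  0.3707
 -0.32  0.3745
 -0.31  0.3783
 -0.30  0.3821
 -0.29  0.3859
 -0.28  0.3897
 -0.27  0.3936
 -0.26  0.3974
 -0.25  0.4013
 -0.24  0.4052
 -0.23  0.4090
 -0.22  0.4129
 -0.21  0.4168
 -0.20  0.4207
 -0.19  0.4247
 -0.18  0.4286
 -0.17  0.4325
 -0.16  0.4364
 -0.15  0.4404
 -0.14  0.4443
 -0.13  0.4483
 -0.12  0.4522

$20.45

σ√T = 0.48·√0.25 = 0.2400
ln(S/K) + (r − q + σ²/2)T = ln(320/300) + (0.052 − 0.054 + 0.48²/2)·0.25 = 0.0645 + 0.0283 = 0.0928
d₁ = 0.0928 / 0.2400 = 0.3868 → 0.39
d₂ = d₁ − σ√T = 0.3868 − 0.2400 = 0.1468 → 0.15
exp(−qT) = exp(−0.054·0.25) = 0.9866;  exp(−rT) = exp(−0.052·0.25) = 0.9871
P = 300·0.9871·N(-0.15) − 320·0.9866·N(-0.39) = 300·0.9871·0.4404 − 320·0.9866·0.3483 = 130.4157 − 109.9625 = 20.4532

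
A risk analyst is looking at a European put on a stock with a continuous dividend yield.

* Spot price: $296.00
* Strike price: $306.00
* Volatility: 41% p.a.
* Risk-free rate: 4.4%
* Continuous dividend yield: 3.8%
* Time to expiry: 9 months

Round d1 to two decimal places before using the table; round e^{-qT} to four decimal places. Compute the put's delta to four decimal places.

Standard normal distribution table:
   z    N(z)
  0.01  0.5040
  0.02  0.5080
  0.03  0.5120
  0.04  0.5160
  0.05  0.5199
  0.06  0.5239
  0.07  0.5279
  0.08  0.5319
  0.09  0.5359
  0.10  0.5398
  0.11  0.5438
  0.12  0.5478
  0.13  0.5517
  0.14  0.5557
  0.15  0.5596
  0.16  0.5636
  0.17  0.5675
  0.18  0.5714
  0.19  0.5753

-0.4473

T = 0.75;  σ√T = 0.3551
d₁ = [ln(296/306) + (0.044 − 0.038 + 0.41²/2)·0.75] / 0.3551 = [-0.0332 + 0.0675] / 0.3551 = 0.0966 ≈ 0.10
N(d₁) = N(0.10) = 0.5398
Δ_put = e^(−qT)·(N(d₁) − 1) = 0.9719·(0.5398 − 1) = -0.4473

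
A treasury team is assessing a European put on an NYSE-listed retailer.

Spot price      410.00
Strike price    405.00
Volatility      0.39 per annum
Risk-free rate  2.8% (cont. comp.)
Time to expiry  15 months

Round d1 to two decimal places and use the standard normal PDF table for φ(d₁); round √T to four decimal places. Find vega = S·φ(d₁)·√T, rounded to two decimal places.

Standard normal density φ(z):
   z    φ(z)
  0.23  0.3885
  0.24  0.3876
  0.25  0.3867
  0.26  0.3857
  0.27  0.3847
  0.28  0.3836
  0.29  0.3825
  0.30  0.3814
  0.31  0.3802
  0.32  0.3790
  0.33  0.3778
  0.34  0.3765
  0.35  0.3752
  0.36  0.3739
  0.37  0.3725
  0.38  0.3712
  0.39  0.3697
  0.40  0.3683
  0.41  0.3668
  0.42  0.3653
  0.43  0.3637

173.18

σ√T = 0.39·√1.25 = 0.4360
d₁ = [ln(410/405) + (0.028 + ½·0.39²)·1.25] / (σ√T) = (0.0123 + 0.1301) / 0.4360 = 0.3264 → 0.33
√T = √1.25 = 1.1180
φ(d₁) = φ(0.33) = 0.3778
vega = S·φ(d₁)·√T = 410·0.3778·1.1180 = 173.1760
(Vega is the same for a European call and put with the same parameters.)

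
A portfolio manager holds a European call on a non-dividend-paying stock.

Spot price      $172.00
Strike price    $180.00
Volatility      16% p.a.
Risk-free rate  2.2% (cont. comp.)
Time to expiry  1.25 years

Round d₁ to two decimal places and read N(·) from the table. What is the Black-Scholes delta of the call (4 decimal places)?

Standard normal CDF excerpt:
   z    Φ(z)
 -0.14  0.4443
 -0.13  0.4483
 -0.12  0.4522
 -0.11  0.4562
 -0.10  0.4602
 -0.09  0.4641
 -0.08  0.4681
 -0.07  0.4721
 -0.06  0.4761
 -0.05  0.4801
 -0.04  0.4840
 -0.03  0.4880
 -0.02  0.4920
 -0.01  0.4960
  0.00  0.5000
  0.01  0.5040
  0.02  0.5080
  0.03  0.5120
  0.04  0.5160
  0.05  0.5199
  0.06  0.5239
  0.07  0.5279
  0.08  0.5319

σ√T = 0.16 × 1.1180 = 0.1789
ln(S/K) + (r + σ²/2)T = ln(172/180) + (0.022 + 0.16²/2)·1.25 = -0.0455 + 0.0435 = -0.0020
d₁ = -0.0020 / 0.1789 = -0.0110 ≈ -0.01
N(d₁) = N(-0.01) = 0.4960
Δ_call = N(d₁) = 0.4960

0.4960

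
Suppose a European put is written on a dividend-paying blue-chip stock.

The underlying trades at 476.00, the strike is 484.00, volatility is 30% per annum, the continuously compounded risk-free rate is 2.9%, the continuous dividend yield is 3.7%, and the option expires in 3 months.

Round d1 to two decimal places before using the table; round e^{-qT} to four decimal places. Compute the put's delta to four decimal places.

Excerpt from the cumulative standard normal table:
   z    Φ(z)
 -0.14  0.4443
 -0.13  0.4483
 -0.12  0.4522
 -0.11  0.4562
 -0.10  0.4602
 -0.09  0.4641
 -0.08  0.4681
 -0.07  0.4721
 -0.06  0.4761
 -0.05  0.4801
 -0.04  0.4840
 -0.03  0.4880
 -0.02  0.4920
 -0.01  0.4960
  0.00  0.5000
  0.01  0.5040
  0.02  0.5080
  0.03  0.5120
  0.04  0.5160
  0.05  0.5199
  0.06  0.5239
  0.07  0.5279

σ√T = 0.3 × 0.5000 = 0.1500
d₁ = [ln(476/484) + (0.029 − 0.037 + 0.3²/2)·0.25] / 0.1500 = [-0.0167 + 0.0093] / 0.1500 = -0.0494 which rounds to -0.05
N(d₁) = N(-0.05) = 0.4801
Δ_put = exp(−qT)·(N(d₁) − 1) = 0.9908·(0.4801 − 1) = -0.5151

-0.5151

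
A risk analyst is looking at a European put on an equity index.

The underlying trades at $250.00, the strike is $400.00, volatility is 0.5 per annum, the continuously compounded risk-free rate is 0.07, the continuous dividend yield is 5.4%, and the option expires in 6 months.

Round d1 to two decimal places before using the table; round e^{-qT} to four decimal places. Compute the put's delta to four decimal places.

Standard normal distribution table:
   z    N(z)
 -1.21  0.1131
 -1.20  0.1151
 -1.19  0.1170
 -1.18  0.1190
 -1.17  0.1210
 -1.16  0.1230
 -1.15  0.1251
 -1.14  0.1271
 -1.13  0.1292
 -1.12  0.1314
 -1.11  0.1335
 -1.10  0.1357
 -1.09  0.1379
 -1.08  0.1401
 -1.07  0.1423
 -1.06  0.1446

σ√T = 0.5·√0.5 = 0.3536
d₁ = [ln(250/400) + (0.07 − 0.054 + ½·0.5²)·0.5] / (σ√T) = (-0.4700 + 0.0705) / 0.3536 = -1.1300 ≈ -1.13
N(d₁) = N(-1.13) = 0.1292
Δ_put = exp(−qT)·(N(d₁) − 1) = 0.9734·(0.1292 − 1) = -0.8476

-0.8476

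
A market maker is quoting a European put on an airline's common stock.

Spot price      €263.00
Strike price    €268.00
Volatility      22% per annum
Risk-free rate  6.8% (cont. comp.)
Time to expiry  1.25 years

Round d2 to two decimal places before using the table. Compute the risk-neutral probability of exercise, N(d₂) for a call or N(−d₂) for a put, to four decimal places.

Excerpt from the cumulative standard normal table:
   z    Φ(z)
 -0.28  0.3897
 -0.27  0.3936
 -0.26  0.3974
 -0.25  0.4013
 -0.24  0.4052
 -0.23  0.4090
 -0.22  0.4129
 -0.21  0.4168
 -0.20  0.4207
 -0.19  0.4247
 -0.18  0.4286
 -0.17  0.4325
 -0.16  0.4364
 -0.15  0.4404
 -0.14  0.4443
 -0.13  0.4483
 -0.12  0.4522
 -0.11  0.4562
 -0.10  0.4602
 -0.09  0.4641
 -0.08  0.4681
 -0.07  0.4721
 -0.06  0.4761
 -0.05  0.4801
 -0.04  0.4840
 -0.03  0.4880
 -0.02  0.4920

0.4404

σ√T = 0.22 × 1.1180 = 0.2460
d₁ = [ln(263/268) + (0.068 + 0.22²/2)·1.25] / 0.2460 = [-0.0188 + 0.1153] / 0.2460 = 0.3920 ≈ 0.39
d₂ = d₁ − σ√T = 0.3920 − 0.2460 = 0.1460 ≈ 0.15
Risk-neutral Pr[S_T < K] = N(−d₂) = N(-0.15) = 0.4404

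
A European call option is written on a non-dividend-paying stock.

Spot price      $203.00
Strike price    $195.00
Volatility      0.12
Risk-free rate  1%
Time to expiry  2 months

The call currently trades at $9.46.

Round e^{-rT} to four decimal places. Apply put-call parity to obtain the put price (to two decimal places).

$1.13

e^(−rT) = e^(−0.01·0.1667) = 0.9983
Put-call parity: C − P = S − K·e^(−rT) = 203 − 195·0.9983 = 203 − 194.6685 = 8.3315
P = C − (C − P) = 9.46 − (8.3315) = 1.1285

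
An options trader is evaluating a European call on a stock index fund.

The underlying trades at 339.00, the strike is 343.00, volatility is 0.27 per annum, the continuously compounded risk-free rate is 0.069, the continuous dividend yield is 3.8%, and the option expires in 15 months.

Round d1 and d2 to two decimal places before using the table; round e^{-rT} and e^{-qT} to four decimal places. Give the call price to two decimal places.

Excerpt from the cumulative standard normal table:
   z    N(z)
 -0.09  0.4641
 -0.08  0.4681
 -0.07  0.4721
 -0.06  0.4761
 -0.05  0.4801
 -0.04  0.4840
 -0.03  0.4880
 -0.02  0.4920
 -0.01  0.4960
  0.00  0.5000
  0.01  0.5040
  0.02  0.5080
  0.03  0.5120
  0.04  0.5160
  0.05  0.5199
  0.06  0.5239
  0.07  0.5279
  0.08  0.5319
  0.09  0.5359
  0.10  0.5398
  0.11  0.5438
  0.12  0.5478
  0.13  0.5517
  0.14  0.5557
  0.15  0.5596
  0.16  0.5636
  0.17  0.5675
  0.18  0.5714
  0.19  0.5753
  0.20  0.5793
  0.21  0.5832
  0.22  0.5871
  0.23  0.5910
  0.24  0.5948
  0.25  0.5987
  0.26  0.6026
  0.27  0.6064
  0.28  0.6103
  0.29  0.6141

T = 1.25;  σ√T = 0.3019
ln(S/K) + (r − q + σ²/2)T = ln(339/343) + (0.069 − 0.038 + 0.27²/2)·1.25 = -0.0117 + 0.0843 = 0.0726
d₁ = 0.0726 / 0.3019 = 0.2404 → 0.24
d₂ = d₁ − σ√T = 0.2404 − 0.3019 = -0.0614 → -0.06
exp(−qT) = exp(−0.038·1.25) = 0.9536;  exp(−rT) = exp(−0.069·1.25) = 0.9174
N(d₁) = N(0.24) = 0.5948;  N(d₂) = N(-0.06) = 0.4761
C = 339·0.9536·0.5948 − 343·0.9174·0.4761 = 192.2812 − 149.8135 = 42.4677

42.47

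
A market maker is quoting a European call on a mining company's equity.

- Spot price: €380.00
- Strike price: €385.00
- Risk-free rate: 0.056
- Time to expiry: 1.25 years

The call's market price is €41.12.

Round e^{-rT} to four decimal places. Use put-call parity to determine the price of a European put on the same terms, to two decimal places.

€20.09

exp(−rT) = exp(−0.056·1.25) = 0.9324
Put-call parity: C − P = S − K·e^(−rT) = 380 − 385·0.9324 = 380 − 358.9740 = 21.0260
P = C − (C − P) = 41.12 − (21.0260) = 20.0940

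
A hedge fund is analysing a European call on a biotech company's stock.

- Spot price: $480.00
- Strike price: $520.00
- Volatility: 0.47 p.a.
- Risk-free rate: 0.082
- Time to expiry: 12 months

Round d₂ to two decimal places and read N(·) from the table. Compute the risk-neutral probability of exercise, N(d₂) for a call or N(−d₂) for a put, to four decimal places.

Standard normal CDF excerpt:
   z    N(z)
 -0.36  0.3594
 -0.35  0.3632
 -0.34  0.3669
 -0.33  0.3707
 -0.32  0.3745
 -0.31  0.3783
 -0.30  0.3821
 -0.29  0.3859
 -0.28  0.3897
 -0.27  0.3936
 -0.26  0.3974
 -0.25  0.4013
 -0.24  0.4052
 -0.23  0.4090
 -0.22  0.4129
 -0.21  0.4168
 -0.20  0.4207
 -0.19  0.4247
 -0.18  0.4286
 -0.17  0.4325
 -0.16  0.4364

0.4090

T = 1;  σ√T = 0.4700
d₁ = [ln(480/520) + (0.082 + 0.47²/2)·1] / 0.4700 = [-0.0800 + 0.1925] / 0.4700 = 0.2392 → 0.24
d₂ = d₁ − σ√T = 0.2392 − 0.4700 = -0.2308 → -0.23
Pr(exercise) under Q = N(d₂) = 0.4090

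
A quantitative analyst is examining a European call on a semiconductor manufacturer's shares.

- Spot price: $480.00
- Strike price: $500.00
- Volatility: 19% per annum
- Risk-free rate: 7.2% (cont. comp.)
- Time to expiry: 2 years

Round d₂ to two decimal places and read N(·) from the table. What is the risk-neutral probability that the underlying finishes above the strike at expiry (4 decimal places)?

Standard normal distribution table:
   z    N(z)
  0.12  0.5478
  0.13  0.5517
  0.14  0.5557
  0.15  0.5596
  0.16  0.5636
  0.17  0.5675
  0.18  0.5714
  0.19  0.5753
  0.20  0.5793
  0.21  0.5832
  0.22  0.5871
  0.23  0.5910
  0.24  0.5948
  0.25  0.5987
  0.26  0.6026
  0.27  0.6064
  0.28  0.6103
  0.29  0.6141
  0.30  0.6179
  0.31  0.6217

0.5987

σ√T = 0.19·√2 = 0.2687
ln(S/K) + (r + σ²/2)T = ln(480/500) + (0.072 + 0.19²/2)·2 = -0.0408 + 0.1801 = 0.1393
d₁ = 0.1393 / 0.2687 = 0.5183 → 0.52
d₂ = d₁ − σ√T = 0.5183 − 0.2687 = 0.2496 → 0.25
Risk-neutral Pr[S_T > K] = N(d₂) = N(0.25) = 0.5987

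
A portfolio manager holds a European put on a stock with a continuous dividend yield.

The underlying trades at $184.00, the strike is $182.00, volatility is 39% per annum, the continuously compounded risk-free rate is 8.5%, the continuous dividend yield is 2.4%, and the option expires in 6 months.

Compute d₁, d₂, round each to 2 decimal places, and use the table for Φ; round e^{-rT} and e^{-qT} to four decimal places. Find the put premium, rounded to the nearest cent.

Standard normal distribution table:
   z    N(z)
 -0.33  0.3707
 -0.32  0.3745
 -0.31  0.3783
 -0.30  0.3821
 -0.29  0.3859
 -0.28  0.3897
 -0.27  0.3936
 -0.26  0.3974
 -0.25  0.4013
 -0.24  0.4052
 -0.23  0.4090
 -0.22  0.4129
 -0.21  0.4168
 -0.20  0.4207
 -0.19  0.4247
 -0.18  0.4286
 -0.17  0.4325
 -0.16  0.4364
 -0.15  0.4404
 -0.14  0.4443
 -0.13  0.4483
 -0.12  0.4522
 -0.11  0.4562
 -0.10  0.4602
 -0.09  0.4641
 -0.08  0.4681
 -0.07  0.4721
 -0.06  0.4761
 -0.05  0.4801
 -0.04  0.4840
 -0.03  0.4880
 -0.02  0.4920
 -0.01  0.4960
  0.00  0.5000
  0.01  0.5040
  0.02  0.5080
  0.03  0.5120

σ√T = 0.39 × 0.7071 = 0.2758
d₁ = [ln(184/182) + (0.085 − 0.024 + ½·0.39²)·0.5] / (σ√T) = (0.0109 + 0.0685) / 0.2758 = 0.2881 which rounds to 0.29
d₂ = 0.2881 − 0.2758 = 0.0123 which rounds to 0.01
exp(−qT) = exp(−0.024·0.5) = 0.9881;  exp(−rT) = exp(−0.085·0.5) = 0.9584
N(−d₂) = N(-0.01) = 0.4960;  N(−d₁) = N(-0.29) = 0.3859
P = 182·0.9584·0.4960 − 184·0.9881·0.3859 = 86.5167 − 70.1606 = 16.3561

$16.36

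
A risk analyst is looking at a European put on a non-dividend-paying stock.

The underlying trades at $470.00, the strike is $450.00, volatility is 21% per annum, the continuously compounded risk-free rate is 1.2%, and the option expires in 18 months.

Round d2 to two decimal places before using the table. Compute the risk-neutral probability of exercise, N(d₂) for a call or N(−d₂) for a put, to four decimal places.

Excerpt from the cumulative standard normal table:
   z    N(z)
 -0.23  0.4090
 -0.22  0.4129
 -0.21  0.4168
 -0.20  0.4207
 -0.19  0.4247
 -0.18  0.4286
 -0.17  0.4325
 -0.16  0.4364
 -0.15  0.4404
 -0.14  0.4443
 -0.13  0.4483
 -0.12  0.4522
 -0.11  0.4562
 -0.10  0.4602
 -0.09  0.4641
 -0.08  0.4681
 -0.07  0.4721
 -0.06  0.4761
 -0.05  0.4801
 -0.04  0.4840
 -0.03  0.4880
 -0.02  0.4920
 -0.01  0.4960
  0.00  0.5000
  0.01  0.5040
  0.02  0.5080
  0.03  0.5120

0.4562

T = 1.5;  σ√T = 0.2572
ln(S/K) + (r + σ²/2)T = ln(470/450) + (0.012 + 0.21²/2)·1.5 = 0.0435 + 0.0511 = 0.0946
d₁ = 0.0946 / 0.2572 = 0.3677 ≈ 0.37
d₂ = d₁ − σ√T = 0.3677 − 0.2572 = 0.1105 ≈ 0.11
Risk-neutral Pr[S_T < K] = N(−d₂) = N(-0.11) = 0.4562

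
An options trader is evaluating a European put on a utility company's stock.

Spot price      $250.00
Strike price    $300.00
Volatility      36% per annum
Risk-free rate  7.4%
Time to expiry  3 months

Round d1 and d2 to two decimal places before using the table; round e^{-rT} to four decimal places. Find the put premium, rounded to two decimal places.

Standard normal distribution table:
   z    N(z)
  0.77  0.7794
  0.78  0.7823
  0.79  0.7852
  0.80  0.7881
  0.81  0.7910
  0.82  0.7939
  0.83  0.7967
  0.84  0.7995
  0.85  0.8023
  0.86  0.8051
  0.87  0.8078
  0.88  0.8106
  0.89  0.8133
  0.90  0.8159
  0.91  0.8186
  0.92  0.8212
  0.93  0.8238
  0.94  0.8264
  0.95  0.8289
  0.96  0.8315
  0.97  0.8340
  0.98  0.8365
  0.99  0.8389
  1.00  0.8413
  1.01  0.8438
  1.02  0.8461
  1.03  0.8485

T = 0.25;  σ√T = 0.1800
d₁ = [ln(250/300) + (0.074 + ½·0.36²)·0.25] / (σ√T) = (-0.1823 + 0.0347) / 0.1800 = -0.8201 ≈ -0.82
d₂ = -0.8201 − 0.1800 = -1.0001 ≈ -1.00
e^(−rT) = e^(−0.074·0.25) = 0.9817
P = 300·0.9817·N(1.00) − 250·N(0.82) = 300·0.9817·0.8413 − 250·0.7939 = 247.7713 − 198.4750 = 49.2963

$49.30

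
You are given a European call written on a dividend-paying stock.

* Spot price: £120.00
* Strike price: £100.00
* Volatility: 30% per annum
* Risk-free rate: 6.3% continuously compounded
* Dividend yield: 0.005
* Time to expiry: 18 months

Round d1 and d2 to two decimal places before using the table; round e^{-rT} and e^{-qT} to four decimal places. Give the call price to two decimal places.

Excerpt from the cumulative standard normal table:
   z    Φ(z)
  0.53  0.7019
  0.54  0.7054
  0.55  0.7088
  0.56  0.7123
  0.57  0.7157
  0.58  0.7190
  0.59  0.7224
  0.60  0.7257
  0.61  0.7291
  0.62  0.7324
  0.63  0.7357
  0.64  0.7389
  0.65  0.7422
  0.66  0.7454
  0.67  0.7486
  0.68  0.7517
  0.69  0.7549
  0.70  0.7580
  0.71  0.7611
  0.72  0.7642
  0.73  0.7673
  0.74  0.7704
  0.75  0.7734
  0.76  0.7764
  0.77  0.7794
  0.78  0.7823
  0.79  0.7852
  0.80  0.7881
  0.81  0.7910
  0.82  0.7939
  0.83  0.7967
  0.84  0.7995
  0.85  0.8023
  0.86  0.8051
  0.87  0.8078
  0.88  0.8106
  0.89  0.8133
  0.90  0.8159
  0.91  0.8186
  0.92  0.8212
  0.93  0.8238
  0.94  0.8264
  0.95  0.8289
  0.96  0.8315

σ√T = 0.3 × 1.2247 = 0.3674
d₁ = [ln(120/100) + (0.063 − 0.005 + 0.3²/2)·1.5] / 0.3674 = [0.1823 + 0.1545] / 0.3674 = 0.9167 → 0.92
d₂ = d₁ − σ√T = 0.9167 − 0.3674 = 0.5493 → 0.55
e^(−qT) = e^(−0.005·1.5) = 0.9925;  e^(−rT) = e^(−0.063·1.5) = 0.9098
C = 120·0.9925·N(0.92) − 100·0.9098·N(0.55) = 120·0.9925·0.8212 − 100·0.9098·0.7088 = 97.8049 − 64.4866 = 33.3183

£33.32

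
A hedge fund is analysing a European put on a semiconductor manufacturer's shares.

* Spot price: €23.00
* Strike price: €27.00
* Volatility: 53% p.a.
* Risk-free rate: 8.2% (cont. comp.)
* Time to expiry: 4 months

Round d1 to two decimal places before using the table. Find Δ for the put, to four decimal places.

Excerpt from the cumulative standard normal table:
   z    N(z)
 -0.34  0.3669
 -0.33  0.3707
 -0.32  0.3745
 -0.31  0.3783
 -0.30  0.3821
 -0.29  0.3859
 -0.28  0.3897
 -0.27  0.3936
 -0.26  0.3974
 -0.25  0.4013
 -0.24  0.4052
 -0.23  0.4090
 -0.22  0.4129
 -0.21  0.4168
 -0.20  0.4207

σ√T = 0.53·√0.3333 = 0.3060
d₁ = [ln(23/27) + (0.082 + 0.53²/2)·0.3333] / 0.3060 = [-0.1603 + 0.0742] / 0.3060 = -0.2817 ≈ -0.28
N(d₁) = N(-0.28) = 0.3897
Δ_put = N(d₁) − 1 = 0.3897 − 1 = -0.6103

-0.6103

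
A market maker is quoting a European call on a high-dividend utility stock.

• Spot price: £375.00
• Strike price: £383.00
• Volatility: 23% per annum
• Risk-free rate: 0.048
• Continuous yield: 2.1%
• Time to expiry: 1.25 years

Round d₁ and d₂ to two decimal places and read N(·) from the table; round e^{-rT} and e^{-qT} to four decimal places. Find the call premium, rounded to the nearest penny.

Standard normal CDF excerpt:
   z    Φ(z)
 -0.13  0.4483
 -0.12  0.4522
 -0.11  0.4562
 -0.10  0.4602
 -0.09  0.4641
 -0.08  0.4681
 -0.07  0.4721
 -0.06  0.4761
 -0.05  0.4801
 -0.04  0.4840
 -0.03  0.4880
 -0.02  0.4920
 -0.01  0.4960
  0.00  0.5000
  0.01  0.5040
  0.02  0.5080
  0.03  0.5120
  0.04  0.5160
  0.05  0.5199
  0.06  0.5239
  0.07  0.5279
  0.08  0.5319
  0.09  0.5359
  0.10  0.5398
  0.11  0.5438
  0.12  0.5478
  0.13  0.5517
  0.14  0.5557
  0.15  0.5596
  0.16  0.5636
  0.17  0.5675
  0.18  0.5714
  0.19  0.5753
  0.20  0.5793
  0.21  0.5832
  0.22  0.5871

£39.88

σ√T = 0.23 × 1.1180 = 0.2571
d₁ = [ln(375/383) + (0.048 − 0.021 + ½·0.23²)·1.25] / (σ√T) = (-0.0211 + 0.0668) / 0.2571 = 0.1777 ⇒ 0.18
d₂ = 0.1777 − 0.2571 = -0.0794 ⇒ -0.08
e^(−qT) = e^(−0.021·1.25) = 0.9741;  e^(−rT) = e^(−0.048·1.25) = 0.9418
C = 375·0.9741·N(0.18) − 383·0.9418·N(-0.08) = 375·0.9741·0.5714 − 383·0.9418·0.4681 = 208.7253 − 168.8481 = 39.8772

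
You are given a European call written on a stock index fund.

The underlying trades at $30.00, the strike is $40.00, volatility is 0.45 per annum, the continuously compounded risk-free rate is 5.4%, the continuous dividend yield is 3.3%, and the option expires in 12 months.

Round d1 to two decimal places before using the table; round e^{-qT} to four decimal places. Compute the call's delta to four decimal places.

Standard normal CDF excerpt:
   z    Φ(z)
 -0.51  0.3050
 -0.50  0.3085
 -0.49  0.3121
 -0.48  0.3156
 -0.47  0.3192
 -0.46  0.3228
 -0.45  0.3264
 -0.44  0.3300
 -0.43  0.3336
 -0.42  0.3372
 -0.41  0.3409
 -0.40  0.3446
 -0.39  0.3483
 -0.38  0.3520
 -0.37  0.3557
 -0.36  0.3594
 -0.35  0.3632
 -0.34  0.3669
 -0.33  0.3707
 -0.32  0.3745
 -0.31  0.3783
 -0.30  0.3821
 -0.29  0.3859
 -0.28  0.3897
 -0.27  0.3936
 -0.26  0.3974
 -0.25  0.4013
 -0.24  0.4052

T = 1;  σ√T = 0.4500
d₁ = [ln(30/40) + (0.054 − 0.033 + 0.45²/2)·1] / 0.4500 = [-0.2877 + 0.1222] / 0.4500 = -0.3676 ≈ -0.37
N(d₁) = N(-0.37) = 0.3557
Δ_call = e^(−qT)·N(d₁) = 0.9675·0.3557 = 0.3441

0.3441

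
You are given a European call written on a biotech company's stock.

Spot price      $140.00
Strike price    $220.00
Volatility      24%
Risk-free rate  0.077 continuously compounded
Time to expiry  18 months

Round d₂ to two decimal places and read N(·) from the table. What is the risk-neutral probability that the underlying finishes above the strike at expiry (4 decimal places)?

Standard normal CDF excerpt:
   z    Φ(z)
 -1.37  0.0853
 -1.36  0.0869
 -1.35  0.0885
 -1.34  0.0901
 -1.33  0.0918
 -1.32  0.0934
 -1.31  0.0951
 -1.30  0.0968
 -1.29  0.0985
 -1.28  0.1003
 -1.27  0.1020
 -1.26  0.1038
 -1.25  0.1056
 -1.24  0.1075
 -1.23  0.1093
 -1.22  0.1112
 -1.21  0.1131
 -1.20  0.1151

T = 1.5;  σ√T = 0.2939
ln(S/K) + (r + σ²/2)T = ln(140/220) + (0.077 + 0.24²/2)·1.5 = -0.4520 + 0.1587 = -0.2933
d₁ = -0.2933 / 0.2939 = -0.9978 → -1.00
d₂ = d₁ − σ√T = -0.9978 − 0.2939 = -1.2917 → -1.29
Pr(exercise) under Q = N(d₂) = 0.0985

0.0985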